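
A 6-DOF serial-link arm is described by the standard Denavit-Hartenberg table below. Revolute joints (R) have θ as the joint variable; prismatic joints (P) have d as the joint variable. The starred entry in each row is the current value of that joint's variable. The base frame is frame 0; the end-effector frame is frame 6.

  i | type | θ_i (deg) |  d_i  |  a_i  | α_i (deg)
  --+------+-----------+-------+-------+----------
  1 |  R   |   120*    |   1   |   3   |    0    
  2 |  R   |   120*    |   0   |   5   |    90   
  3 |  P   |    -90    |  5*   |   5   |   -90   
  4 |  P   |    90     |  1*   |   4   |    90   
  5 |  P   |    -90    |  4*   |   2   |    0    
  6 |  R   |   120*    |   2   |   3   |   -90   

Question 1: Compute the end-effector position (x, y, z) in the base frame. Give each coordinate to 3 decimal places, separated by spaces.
after link 1: o_1 = (-1.5000, 2.5981, 1.0000)
after link 2: o_2 = (-4.0000, -1.7321, 1.0000)
after link 3: o_3 = (-8.3301, 0.7679, -4.0000)
after link 4: o_4 = (-5.3660, -2.0981, -4.0000)
after link 5: o_5 = (-4.3660, -0.3660, -8.0000)
after link 6: o_6 = (-2.8660, -2.9641, -10.0000)

-2.866 -2.964 -10.000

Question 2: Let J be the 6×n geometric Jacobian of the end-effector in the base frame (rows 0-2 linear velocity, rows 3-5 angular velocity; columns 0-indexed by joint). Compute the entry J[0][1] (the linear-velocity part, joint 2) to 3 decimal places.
axis z_1 = (0.0000,0.0000,1.0000); lever o_n−o_1 = (-1.3660,-5.5622,-11.0000)
cross product → J_v[:, 1] = (5.5622,-1.3660,0.0000)
J_ω[:, 1] = z_1
entry J[0][1] = 5.5622

5.562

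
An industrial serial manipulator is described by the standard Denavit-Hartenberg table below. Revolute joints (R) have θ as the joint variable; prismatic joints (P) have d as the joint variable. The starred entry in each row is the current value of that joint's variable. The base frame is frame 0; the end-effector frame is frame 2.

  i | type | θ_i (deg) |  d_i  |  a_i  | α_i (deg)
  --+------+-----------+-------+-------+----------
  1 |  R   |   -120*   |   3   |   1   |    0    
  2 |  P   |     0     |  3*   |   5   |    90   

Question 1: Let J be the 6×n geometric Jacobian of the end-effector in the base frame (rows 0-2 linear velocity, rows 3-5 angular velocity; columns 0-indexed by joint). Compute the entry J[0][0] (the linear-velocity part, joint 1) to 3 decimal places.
axis z_0 = ẑ; lever o_n−o_0 = (-3.0000,-5.1962,6.0000)
cross product → J_v[:, 0] = (5.1962,-3.0000,0.0000)
J_ω[:, 0] = z_0
entry J[0][0] = 5.1962

5.196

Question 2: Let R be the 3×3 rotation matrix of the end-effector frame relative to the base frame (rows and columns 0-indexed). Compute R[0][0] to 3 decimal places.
-0.500

End-effector x-axis (col 0 of R) = (-0.5000,-0.8660,0.0000)
R[0][0] = -0.5000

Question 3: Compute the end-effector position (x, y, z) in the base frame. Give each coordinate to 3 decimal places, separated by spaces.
after link 1: o_1 = (-0.5000, -0.8660, 3.0000)
after link 2: o_2 = (-3.0000, -5.1962, 6.0000)

-3.000 -5.196 6.000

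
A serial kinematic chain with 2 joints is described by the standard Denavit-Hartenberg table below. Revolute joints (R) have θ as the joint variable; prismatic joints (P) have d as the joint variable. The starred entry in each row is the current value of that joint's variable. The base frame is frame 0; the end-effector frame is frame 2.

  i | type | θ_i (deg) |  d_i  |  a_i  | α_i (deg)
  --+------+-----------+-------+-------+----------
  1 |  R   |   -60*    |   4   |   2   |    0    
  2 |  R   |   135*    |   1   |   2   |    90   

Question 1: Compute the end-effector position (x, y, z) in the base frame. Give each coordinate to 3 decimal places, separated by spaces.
after link 1: o_1 = (1.0000, -1.7321, 4.0000)
after link 2: o_2 = (1.5176, 0.1998, 5.0000)

1.518 0.200 5.000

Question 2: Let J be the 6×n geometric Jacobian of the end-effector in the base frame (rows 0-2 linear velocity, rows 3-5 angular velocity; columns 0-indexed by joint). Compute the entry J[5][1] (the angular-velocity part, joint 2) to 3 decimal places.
axis z_1 = (0.0000,0.0000,1.0000); lever o_n−o_1 = (0.5176,1.9319,1.0000)
cross product → J_v[:, 1] = (-1.9319,0.5176,0.0000)
J_ω[:, 1] = z_1
entry J[5][1] = 1.0000

1.000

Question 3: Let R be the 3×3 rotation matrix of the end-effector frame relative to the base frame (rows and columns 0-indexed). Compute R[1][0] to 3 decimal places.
0.966

End-effector x-axis (col 0 of R) = (0.2588,0.9659,0.0000)
R[1][0] = 0.9659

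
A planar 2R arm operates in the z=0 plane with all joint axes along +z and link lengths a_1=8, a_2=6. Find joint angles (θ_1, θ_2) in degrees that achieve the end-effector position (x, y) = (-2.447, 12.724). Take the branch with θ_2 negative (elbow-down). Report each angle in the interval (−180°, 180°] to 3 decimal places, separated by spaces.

cos θ_2 = (167.8880−8²−6²)/(2·8·6) = 0.7072; θ_2 = -44.9952° (elbow-down)
β = atan2(12.7240,-2.4470) = 100.8859°; ψ = atan2(-4.2423,12.2430) = -19.1115°
θ_1 = β − ψ = 119.9974°

119.997 -44.995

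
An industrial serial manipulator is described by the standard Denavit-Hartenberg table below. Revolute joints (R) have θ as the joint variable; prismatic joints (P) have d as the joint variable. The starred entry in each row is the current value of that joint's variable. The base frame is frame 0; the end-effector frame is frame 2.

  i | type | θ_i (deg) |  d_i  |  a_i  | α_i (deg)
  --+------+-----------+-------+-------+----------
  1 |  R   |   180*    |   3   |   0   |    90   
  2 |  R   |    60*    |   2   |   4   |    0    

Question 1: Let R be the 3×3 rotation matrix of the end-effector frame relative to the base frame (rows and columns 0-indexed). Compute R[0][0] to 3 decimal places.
End-effector x-axis (col 0 of R) = (-0.5000,0.0000,0.8660)
R[0][0] = -0.5000

-0.500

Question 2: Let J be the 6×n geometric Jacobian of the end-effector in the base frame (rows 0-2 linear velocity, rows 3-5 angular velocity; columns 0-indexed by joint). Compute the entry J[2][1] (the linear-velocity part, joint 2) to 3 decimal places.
axis z_1 = (0.0000,1.0000,0.0000); lever o_n−o_1 = (-2.0000,2.0000,3.4641)
cross product → J_v[:, 1] = (3.4641,-0.0000,2.0000)
J_ω[:, 1] = z_1
entry J[2][1] = 2.0000

2.000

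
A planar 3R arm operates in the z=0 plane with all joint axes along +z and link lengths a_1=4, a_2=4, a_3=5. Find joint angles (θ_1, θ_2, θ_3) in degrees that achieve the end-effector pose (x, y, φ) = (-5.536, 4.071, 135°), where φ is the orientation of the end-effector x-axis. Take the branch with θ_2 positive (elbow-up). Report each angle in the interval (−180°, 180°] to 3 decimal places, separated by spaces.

wrist centre = target − a_3·(cos φ, sin φ) = (-2.0005, 0.5355)
cos θ_2 = (4.2886−4²−4²)/(2·4·4) = -0.8660; θ_2 = 149.9950° (elbow-up)
β = atan2(0.5355,-2.0005) = 165.0149°; ψ = atan2(2.0003,0.5361) = 74.9975°
θ_1 = β − ψ = 90.0174°
θ_3 = φ − θ_1 − θ_2 = -105.0124° (wrapped to (-180°,180°])

90.017 149.995 -105.012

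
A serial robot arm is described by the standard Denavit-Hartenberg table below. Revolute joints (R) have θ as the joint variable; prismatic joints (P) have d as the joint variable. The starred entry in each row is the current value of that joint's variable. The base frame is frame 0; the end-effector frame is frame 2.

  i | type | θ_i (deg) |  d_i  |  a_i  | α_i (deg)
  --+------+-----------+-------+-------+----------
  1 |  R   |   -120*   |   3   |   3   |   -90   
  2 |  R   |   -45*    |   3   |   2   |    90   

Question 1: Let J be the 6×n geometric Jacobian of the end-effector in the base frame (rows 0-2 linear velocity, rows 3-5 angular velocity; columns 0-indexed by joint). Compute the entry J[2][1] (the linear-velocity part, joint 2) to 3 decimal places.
-1.414

axis z_1 = (0.8660,-0.5000,0.0000); lever o_n−o_1 = (1.8910,-2.7247,1.4142)
cross product → J_v[:, 1] = (-0.7071,-1.2247,-1.4142)
J_ω[:, 1] = z_1
entry J[2][1] = -1.4142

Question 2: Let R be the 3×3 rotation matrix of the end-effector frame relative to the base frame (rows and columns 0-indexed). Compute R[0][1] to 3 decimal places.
0.866

End-effector y-axis (col 1 of R) = (0.8660,-0.5000,0.0000)
R[0][1] = 0.8660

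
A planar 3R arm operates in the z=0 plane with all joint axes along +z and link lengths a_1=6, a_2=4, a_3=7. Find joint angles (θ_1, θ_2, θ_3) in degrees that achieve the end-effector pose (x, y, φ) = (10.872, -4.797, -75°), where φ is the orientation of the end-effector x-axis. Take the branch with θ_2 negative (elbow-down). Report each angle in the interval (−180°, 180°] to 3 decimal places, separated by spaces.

29.994 -44.989 -60.005

wrist centre = target − a_3·(cos φ, sin φ) = (9.0603, 1.9645)
cos θ_2 = (85.9476−6²−4²)/(2·6·4) = 0.7072; θ_2 = -44.9890° (elbow-down)
β = atan2(1.9645,9.0603) = 12.2337°; ψ = atan2(-2.8279,8.8290) = -17.7601°
θ_1 = β − ψ = 29.9938°
θ_3 = φ − θ_1 − θ_2 = -60.0047° (wrapped to (-180°,180°])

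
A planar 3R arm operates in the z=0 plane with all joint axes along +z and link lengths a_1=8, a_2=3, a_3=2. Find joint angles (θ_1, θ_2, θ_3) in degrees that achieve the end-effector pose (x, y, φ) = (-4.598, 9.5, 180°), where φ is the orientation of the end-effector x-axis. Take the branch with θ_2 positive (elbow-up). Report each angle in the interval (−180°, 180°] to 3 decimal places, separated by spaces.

89.999 60.001 30.000

wrist centre = target − a_3·(cos φ, sin φ) = (-2.5980, 9.5000)
cos θ_2 = (96.9996−8²−3²)/(2·8·3) = 0.5000; θ_2 = 60.0005° (elbow-up)
β = atan2(9.5000,-2.5980) = 105.2949°; ψ = atan2(2.5981,9.5000) = 15.2955°
θ_1 = β − ψ = 89.9995°
θ_3 = φ − θ_1 − θ_2 = 30.0000° (wrapped to (-180°,180°])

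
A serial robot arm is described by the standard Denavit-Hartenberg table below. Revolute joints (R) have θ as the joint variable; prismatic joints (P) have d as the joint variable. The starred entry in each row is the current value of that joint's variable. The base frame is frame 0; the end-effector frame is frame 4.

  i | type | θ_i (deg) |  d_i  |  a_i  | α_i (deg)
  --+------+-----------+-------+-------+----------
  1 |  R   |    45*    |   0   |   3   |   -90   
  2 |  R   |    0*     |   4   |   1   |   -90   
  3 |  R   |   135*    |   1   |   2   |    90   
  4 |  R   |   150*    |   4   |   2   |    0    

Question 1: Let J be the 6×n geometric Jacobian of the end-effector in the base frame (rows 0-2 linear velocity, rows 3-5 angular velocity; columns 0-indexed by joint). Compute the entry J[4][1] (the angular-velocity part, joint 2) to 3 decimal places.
axis z_1 = (-0.7071,0.7071,0.0000); lever o_n−o_1 = (1.8787,3.2676,-2.0000)
cross product → J_v[:, 1] = (-1.4142,-1.4142,-3.6390)
J_ω[:, 1] = z_1
entry J[4][1] = 0.7071

0.707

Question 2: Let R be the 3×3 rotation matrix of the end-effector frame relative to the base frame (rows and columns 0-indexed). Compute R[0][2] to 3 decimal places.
End-effector z-axis (col 2 of R) = (1.0000,0.0000,-0.0000)
R[0][2] = 1.0000

1.000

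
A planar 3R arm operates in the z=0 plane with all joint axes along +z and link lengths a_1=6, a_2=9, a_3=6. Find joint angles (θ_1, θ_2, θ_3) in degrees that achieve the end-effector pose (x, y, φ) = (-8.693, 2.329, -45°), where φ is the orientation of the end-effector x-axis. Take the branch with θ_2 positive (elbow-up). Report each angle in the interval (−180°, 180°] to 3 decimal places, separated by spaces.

wrist centre = target − a_3·(cos φ, sin φ) = (-12.9356, 6.5716)
cos θ_2 = (210.5173−6²−9²)/(2·6·9) = 0.8659; θ_2 = 30.0143° (elbow-up)
β = atan2(6.5716,-12.9356) = 153.0683°; ψ = atan2(4.5019,13.7931) = 18.0762°
θ_1 = β − ψ = 134.9920°
θ_3 = φ − θ_1 − θ_2 = 149.9937° (wrapped to (-180°,180°])

134.992 30.014 149.994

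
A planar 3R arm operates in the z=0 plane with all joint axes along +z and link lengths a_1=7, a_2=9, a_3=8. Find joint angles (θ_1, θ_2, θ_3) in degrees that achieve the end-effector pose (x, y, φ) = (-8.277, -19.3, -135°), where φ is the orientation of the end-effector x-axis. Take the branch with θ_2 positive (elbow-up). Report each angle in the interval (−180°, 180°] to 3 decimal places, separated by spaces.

wrist centre = target − a_3·(cos φ, sin φ) = (-2.6201, -13.6431)
cos θ_2 = (193.0006−7²−9²)/(2·7·9) = 0.5000; θ_2 = 59.9997° (elbow-up)
β = atan2(-13.6431,-2.6201) = -100.8712°; ψ = atan2(7.7942,11.5000) = 34.1276°
θ_1 = β − ψ = -134.9988°
θ_3 = φ − θ_1 − θ_2 = -60.0009° (wrapped to (-180°,180°])

-134.999 60.000 -60.001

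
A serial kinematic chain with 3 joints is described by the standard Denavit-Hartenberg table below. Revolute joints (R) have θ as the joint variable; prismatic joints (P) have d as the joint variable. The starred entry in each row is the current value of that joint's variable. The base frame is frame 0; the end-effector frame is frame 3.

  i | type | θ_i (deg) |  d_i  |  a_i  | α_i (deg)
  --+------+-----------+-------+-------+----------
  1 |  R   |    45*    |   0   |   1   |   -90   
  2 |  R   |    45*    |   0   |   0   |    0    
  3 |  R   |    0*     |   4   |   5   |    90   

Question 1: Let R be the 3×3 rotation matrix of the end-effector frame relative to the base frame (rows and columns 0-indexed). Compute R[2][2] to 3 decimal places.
0.707

End-effector z-axis (col 2 of R) = (0.5000,0.5000,0.7071)
R[2][2] = 0.7071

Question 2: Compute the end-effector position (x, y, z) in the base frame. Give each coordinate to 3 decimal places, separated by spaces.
0.379 6.036 -3.536

after link 1: o_1 = (0.7071, 0.7071, 0.0000)
after link 2: o_2 = (0.7071, 0.7071, 0.0000)
after link 3: o_3 = (0.3787, 6.0355, -3.5355)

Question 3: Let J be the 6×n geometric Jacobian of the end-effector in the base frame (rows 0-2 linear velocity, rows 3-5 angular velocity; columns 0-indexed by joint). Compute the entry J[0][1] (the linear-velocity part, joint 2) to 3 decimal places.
-2.500

axis z_1 = (-0.7071,0.7071,0.0000); lever o_n−o_1 = (-0.3284,5.3284,-3.5355)
cross product → J_v[:, 1] = (-2.5000,-2.5000,-3.5355)
J_ω[:, 1] = z_1
entry J[0][1] = -2.5000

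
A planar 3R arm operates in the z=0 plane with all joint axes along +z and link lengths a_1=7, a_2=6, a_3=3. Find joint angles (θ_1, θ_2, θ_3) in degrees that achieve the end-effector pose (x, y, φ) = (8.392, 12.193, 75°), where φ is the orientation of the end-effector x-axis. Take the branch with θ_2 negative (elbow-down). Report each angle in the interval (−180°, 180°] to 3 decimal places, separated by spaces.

71.347 -44.999 48.652

wrist centre = target − a_3·(cos φ, sin φ) = (7.6155, 9.2952)
cos θ_2 = (144.3977−7²−6²)/(2·7·6) = 0.7071; θ_2 = -44.9993° (elbow-down)
β = atan2(9.2952,7.6155) = 50.6724°; ψ = atan2(-4.2426,11.2427) = -20.6747°
θ_1 = β − ψ = 71.3471°
θ_3 = φ − θ_1 − θ_2 = 48.6523° (wrapped to (-180°,180°])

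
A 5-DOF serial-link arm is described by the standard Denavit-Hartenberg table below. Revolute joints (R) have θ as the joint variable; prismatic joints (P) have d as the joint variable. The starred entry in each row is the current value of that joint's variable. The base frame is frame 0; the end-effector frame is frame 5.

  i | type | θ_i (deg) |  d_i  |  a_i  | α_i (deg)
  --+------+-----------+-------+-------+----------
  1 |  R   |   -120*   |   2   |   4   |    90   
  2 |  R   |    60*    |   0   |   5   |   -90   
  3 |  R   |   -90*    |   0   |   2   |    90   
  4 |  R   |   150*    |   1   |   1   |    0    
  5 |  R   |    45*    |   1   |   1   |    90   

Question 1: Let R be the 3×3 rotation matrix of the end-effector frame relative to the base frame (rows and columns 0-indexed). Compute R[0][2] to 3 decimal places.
0.642

End-effector z-axis (col 2 of R) = (0.6424,0.5950,0.4830)
R[0][2] = 0.6424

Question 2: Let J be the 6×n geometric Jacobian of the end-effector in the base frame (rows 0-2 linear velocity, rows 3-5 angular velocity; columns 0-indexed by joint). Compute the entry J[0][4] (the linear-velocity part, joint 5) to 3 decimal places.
axis z_4 = (0.2500,0.4330,-0.8660); lever o_n−o_4 = (0.9744,-0.2441,-0.9954)
cross product → J_v[:, 4] = (-0.6424,-0.5950,-0.4830)
J_ω[:, 4] = z_4
entry J[0][4] = -0.6424

-0.642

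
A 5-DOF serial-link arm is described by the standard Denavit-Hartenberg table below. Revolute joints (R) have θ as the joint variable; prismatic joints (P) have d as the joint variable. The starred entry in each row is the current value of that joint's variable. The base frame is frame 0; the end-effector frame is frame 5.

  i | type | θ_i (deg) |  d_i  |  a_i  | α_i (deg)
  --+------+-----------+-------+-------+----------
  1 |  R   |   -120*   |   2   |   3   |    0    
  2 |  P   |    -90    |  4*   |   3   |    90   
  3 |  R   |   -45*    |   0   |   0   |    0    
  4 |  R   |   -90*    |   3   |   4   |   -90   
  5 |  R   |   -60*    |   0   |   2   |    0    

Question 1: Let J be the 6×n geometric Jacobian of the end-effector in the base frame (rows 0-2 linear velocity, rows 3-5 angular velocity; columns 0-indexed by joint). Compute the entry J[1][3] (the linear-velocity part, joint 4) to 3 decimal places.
1.768

axis z_3 = (0.5000,0.8660,0.0000); lever o_n−o_3 = (5.4279,2.3303,-3.5355)
cross product → J_v[:, 3] = (-3.0619,1.7678,-3.5355)
J_ω[:, 3] = z_3
entry J[1][3] = 1.7678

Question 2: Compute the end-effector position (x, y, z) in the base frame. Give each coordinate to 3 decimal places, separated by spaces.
after link 1: o_1 = (-1.5000, -2.5981, 2.0000)
after link 2: o_2 = (-4.0981, -1.0981, 6.0000)
after link 3: o_3 = (-4.0981, -1.0981, 6.0000)
after link 4: o_4 = (-0.1486, 0.0858, 3.1716)
after link 5: o_5 = (1.3298, 1.2322, 2.4645)

1.330 1.232 2.464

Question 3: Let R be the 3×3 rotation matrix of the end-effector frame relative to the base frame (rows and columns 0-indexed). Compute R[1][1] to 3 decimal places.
End-effector y-axis (col 1 of R) = (0.2803,-0.7392,-0.6124)
R[1][1] = -0.7392

-0.739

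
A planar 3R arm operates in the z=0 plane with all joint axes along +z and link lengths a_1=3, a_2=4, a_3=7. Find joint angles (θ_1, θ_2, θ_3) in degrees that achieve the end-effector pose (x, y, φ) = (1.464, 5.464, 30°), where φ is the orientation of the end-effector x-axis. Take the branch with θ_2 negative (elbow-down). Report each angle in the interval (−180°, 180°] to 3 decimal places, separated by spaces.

wrist centre = target − a_3·(cos φ, sin φ) = (-4.5982, 1.9640)
cos θ_2 = (25.0005−3²−4²)/(2·3·4) = 0.0000; θ_2 = -89.9987° (elbow-down)
β = atan2(1.9640,-4.5982) = 156.8714°; ψ = atan2(-4.0000,3.0001) = -53.1293°
θ_1 = β − ψ = 210.0007°
θ_3 = φ − θ_1 − θ_2 = -90.0020° (wrapped to (-180°,180°])

-149.999 -89.999 -90.002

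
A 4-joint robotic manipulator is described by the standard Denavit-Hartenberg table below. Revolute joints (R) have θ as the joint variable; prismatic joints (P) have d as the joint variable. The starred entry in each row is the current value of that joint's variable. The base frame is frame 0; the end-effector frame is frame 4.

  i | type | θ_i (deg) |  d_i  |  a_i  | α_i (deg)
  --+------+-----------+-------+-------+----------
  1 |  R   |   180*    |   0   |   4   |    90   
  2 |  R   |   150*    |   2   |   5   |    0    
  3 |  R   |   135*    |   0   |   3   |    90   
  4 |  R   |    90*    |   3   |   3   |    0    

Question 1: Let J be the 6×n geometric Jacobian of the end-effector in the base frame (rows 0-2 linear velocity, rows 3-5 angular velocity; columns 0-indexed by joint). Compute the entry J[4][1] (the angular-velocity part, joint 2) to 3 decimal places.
axis z_1 = (0.0000,1.0000,0.0000); lever o_n−o_1 = (6.4514,5.0000,-1.1742)
cross product → J_v[:, 1] = (-1.1742,0.0000,-6.4514)
J_ω[:, 1] = z_1
entry J[4][1] = 1.0000

1.000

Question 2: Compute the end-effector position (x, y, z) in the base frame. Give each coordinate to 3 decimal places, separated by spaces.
after link 1: o_1 = (-4.0000, 0.0000, 0.0000)
after link 2: o_2 = (0.3301, 2.0000, 2.5000)
after link 3: o_3 = (-0.4463, 2.0000, -0.3978)
after link 4: o_4 = (2.4514, 5.0000, -1.1742)

2.451 5.000 -1.174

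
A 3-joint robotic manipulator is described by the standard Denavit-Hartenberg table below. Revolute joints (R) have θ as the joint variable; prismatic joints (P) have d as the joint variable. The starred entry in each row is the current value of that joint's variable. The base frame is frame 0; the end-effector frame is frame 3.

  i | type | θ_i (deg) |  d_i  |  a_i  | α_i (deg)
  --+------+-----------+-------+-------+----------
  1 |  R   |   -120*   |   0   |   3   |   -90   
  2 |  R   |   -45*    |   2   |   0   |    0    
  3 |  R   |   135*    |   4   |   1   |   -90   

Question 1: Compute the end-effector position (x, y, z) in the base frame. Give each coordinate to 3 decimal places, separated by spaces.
3.696 -5.598 -1.000

after link 1: o_1 = (-1.5000, -2.5981, 0.0000)
after link 2: o_2 = (0.2321, -3.5981, 0.0000)
after link 3: o_3 = (3.6962, -5.5981, -1.0000)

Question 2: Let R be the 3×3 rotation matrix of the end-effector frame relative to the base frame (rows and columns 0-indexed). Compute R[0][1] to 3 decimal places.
End-effector y-axis (col 1 of R) = (-0.8660,0.5000,-0.0000)
R[0][1] = -0.8660

-0.866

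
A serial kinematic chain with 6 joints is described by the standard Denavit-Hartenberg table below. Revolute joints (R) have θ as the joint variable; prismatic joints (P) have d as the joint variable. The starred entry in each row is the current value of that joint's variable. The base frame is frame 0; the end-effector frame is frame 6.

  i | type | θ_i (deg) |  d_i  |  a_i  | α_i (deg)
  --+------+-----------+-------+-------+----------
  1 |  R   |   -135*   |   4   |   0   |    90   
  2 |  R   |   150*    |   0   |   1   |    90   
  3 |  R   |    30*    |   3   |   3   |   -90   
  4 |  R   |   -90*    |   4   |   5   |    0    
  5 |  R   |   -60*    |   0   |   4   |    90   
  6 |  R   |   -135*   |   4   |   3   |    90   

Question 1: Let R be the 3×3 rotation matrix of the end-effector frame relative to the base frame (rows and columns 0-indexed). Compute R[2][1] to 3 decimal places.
-0.967

End-effector y-axis (col 1 of R) = (0.2178,-0.1358,-0.9665)
R[2][1] = -0.9665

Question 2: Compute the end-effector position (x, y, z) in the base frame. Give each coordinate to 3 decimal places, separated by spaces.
after link 1: o_1 = (0.0000, 0.0000, 4.0000)
after link 2: o_2 = (0.6124, 0.6124, 4.5000)
after link 3: o_3 = (0.0820, 2.2034, 8.3971)
after link 4: o_4 = (-5.3600, 1.6603, 11.7272)
after link 5: o_5 = (-6.6794, -2.1086, 11.9593)
after link 6: o_6 = (-3.1599, -1.3024, 8.5005)

-3.160 -1.302 8.501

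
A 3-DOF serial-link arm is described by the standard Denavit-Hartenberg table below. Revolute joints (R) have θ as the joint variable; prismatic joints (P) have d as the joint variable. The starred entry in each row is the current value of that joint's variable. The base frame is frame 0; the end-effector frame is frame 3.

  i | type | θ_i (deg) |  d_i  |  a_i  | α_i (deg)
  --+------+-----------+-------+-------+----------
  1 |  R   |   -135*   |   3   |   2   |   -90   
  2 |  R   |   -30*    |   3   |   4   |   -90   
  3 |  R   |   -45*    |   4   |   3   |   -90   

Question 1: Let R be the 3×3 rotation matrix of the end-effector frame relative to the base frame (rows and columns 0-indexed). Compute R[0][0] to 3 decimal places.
0.067

End-effector x-axis (col 0 of R) = (0.0670,-0.9330,0.3536)
R[0][0] = 0.0670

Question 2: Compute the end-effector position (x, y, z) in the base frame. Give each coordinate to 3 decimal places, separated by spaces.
after link 1: o_1 = (-1.4142, -1.4142, 3.0000)
after link 2: o_2 = (-1.7424, -5.9850, 5.0000)
after link 3: o_3 = (-2.9556, -10.1983, 2.5966)

-2.956 -10.198 2.597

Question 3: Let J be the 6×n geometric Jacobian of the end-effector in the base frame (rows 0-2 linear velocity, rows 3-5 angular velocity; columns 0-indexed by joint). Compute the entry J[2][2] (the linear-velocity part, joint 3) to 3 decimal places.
1.061

axis z_2 = (-0.3536,-0.3536,-0.8660); lever o_n−o_2 = (-1.2133,-4.2133,-2.4034)
cross product → J_v[:, 2] = (-2.7990,0.2010,1.0607)
J_ω[:, 2] = z_2
entry J[2][2] = 1.0607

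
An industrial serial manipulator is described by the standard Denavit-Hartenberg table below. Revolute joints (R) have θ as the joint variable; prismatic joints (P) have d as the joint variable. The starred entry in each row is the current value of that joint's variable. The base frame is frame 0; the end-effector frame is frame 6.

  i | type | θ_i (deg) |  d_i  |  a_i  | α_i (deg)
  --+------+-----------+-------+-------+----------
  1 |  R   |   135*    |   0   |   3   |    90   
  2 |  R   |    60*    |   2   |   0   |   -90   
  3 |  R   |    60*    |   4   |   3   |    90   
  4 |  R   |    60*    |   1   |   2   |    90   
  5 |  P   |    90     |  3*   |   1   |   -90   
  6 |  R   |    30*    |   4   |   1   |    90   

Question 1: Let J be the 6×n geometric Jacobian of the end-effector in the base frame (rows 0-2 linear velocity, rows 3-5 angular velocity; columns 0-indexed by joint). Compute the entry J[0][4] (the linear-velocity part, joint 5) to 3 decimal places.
prismatic axis z_4 = (-0.9896,-0.0711,0.1250)
J_v[:, 4] = z_4; J_ω[:, 4] = (0,0,0)
entry J[0][4] = -0.9896

-0.990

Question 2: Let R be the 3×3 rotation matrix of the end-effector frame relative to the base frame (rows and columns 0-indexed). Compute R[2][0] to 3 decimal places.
0.587

End-effector x-axis (col 0 of R) = (0.5358,0.6069,0.5870)
R[2][0] = 0.5870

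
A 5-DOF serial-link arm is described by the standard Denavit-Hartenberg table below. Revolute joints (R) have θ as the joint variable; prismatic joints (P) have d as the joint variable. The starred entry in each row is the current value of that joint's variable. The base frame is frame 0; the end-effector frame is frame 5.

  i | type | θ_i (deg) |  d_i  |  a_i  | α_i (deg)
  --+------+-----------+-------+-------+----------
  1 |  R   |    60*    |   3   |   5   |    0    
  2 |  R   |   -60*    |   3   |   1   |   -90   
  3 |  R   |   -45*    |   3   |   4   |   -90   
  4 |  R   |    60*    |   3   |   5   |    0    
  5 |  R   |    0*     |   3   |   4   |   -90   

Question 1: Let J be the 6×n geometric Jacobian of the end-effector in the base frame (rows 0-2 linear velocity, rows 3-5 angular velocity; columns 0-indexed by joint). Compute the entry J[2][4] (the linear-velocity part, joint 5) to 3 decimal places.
axis z_4 = (0.7071,0.0000,-0.7071); lever o_n−o_4 = (3.5355,-3.4641,-0.7071)
cross product → J_v[:, 4] = (-2.4495,-2.0000,-2.4495)
J_ω[:, 4] = z_4
entry J[2][4] = -2.4495

-2.449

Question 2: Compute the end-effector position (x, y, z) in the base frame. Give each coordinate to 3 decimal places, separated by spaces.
after link 1: o_1 = (2.5000, 4.3301, 3.0000)
after link 2: o_2 = (3.5000, 4.3301, 6.0000)
after link 3: o_3 = (6.3284, 7.3301, 8.8284)
after link 4: o_4 = (10.2175, 3.0000, 8.4749)
after link 5: o_5 = (13.7530, -0.4641, 7.7678)

13.753 -0.464 7.768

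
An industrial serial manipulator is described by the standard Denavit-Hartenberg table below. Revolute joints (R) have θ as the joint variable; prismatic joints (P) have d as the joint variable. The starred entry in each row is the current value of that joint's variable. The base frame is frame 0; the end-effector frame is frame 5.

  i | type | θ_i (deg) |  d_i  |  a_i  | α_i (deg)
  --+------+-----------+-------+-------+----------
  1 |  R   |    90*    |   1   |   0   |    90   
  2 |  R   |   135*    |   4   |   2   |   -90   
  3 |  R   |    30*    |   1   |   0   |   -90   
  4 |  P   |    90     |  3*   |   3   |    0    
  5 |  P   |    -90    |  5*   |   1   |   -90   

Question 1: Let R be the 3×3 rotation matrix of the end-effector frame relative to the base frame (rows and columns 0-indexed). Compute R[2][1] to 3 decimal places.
0.354

End-effector y-axis (col 1 of R) = (0.8660,-0.3536,0.3536)
R[2][1] = 0.3536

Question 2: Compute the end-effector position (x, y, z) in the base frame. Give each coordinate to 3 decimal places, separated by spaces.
after link 1: o_1 = (0.0000, 0.0000, 1.0000)
after link 2: o_2 = (4.0000, -1.4142, 2.4142)
after link 3: o_3 = (4.0000, -2.1213, 1.7071)
after link 4: o_4 = (1.4019, 1.0607, 2.7678)
after link 5: o_5 = (-3.4282, 2.2161, 1.6124)

-3.428 2.216 1.612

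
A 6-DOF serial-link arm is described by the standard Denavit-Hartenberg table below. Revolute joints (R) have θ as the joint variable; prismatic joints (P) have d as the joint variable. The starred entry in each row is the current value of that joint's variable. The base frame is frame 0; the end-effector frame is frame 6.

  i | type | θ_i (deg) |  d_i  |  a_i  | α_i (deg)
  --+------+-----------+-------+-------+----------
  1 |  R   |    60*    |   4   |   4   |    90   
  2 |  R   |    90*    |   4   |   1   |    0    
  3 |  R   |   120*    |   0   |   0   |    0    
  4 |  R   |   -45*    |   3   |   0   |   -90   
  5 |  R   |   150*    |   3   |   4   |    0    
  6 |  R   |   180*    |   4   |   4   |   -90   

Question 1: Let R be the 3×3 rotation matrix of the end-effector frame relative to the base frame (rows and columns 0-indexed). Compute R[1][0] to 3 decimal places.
End-effector x-axis (col 0 of R) = (0.0148,-0.9744,0.2241)
R[1][0] = -0.9744

-0.974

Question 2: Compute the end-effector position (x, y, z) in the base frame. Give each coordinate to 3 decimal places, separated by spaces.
after link 1: o_1 = (2.0000, 3.4641, 4.0000)
after link 2: o_2 = (5.4641, 1.4641, 5.0000)
after link 3: o_3 = (5.4641, 1.4641, 5.0000)
after link 4: o_4 = (8.0622, -0.0359, 5.0000)
after link 5: o_5 = (7.6149, 3.1894, 1.2056)
after link 6: o_6 = (7.1563, -1.6049, -1.7615)

7.156 -1.605 -1.761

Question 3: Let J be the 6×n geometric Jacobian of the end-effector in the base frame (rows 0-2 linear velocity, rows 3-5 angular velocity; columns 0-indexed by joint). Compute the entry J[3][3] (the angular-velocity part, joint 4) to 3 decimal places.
axis z_3 = (0.8660,-0.5000,0.0000); lever o_n−o_3 = (1.6922,-3.0690,-6.7615)
cross product → J_v[:, 3] = (3.3807,5.8556,-1.8117)
J_ω[:, 3] = z_3
entry J[3][3] = 0.8660

0.866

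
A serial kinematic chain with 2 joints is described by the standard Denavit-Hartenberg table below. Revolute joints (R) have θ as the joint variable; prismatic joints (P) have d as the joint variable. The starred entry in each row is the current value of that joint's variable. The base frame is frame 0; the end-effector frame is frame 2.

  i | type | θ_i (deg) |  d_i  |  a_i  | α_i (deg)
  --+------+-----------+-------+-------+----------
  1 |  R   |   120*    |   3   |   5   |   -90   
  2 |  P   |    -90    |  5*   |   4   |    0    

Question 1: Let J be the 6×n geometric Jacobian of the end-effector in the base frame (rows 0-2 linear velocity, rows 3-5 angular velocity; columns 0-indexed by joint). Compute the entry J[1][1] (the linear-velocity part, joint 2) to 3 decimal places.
prismatic axis z_1 = (-0.8660,-0.5000,0.0000)
J_v[:, 1] = z_1; J_ω[:, 1] = (0,0,0)
entry J[1][1] = -0.5000

-0.500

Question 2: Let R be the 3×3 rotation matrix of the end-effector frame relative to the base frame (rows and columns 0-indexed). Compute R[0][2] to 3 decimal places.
End-effector z-axis (col 2 of R) = (-0.8660,-0.5000,0.0000)
R[0][2] = -0.8660

-0.866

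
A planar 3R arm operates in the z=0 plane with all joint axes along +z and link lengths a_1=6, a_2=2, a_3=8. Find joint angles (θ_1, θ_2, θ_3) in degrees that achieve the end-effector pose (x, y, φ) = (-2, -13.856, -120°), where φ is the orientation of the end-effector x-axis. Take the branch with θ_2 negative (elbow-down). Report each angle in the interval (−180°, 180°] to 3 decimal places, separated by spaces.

-59.996 -60.016 0.012

wrist centre = target − a_3·(cos φ, sin φ) = (2.0000, -6.9278)
cos θ_2 = (51.9944−6²−2²)/(2·6·2) = 0.4998; θ_2 = -60.0155° (elbow-down)
β = atan2(-6.9278,2.0000) = -73.8970°; ψ = atan2(-1.7323,6.9995) = -13.9009°
θ_1 = β − ψ = -59.9961°
θ_3 = φ − θ_1 − θ_2 = 0.0116° (wrapped to (-180°,180°])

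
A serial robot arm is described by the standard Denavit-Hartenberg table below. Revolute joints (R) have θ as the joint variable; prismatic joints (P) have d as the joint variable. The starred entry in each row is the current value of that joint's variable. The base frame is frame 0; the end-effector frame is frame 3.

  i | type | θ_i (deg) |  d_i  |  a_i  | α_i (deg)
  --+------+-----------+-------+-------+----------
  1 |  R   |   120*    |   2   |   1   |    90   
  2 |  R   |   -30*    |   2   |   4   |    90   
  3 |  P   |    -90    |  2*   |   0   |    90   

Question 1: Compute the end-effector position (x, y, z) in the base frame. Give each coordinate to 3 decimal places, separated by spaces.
0.000 4.000 -1.732

after link 1: o_1 = (-0.5000, 0.8660, 2.0000)
after link 2: o_2 = (-0.5000, 4.8660, 0.0000)
after link 3: o_3 = (0.0000, 4.0000, -1.7321)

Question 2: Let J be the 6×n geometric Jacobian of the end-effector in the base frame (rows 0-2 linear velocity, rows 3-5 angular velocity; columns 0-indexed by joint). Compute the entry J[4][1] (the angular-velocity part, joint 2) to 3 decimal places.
0.500

axis z_1 = (0.8660,0.5000,0.0000); lever o_n−o_1 = (0.5000,3.1340,-3.7321)
cross product → J_v[:, 1] = (-1.8660,3.2321,2.4641)
J_ω[:, 1] = z_1
entry J[4][1] = 0.5000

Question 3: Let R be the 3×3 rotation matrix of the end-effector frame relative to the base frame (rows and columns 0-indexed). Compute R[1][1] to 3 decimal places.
End-effector y-axis (col 1 of R) = (0.2500,-0.4330,-0.8660)
R[1][1] = -0.4330

-0.433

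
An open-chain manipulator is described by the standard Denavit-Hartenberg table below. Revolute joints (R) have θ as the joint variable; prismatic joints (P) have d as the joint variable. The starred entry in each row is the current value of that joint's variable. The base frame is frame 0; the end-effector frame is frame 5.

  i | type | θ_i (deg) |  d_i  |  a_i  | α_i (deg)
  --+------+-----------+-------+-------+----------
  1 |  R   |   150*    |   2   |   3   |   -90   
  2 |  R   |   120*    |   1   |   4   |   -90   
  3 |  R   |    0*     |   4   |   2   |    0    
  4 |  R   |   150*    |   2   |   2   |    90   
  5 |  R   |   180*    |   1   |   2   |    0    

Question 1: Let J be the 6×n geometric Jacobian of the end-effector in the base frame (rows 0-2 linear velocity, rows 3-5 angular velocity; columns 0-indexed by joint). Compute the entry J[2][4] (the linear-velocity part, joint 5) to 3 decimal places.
-1.000

axis z_4 = (0.6495,0.6250,-0.4330); lever o_n−o_4 = (0.8995,-0.6740,-1.9330)
cross product → J_v[:, 4] = (-1.5000,0.8660,-1.0000)
J_ω[:, 4] = z_4
entry J[2][4] = -1.0000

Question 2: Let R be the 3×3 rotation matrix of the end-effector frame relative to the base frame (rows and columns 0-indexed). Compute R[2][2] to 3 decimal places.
End-effector z-axis (col 2 of R) = (0.6495,0.6250,-0.4330)
R[2][2] = -0.4330

-0.433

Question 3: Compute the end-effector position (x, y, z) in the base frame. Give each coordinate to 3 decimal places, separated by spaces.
after link 1: o_1 = (-2.5981, 1.5000, 2.0000)
after link 2: o_2 = (-1.3660, -0.3660, -1.4641)
after link 3: o_3 = (2.5000, -2.5981, -1.1962)
after link 4: o_4 = (3.7500, -2.1651, 1.3038)
after link 5: o_5 = (4.6495, -2.8391, -0.6292)

4.650 -2.839 -0.629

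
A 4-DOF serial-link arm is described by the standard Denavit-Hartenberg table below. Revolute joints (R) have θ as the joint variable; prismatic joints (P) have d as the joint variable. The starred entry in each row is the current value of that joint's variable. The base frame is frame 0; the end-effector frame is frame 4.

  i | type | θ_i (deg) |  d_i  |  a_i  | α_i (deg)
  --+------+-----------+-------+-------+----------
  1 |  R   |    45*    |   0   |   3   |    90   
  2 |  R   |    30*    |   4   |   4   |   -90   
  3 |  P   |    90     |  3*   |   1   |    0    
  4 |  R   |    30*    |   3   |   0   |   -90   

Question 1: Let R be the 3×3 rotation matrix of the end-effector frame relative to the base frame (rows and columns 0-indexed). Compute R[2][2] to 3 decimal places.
End-effector z-axis (col 2 of R) = (-0.1768,-0.8839,-0.4330)
R[2][2] = -0.4330

-0.433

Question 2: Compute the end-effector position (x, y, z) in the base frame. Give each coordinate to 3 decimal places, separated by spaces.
after link 1: o_1 = (2.1213, 2.1213, 0.0000)
after link 2: o_2 = (7.3992, 1.7424, 2.0000)
after link 3: o_3 = (5.6315, 1.3888, 4.5981)
after link 4: o_4 = (4.5708, 0.3282, 7.1962)

4.571 0.328 7.196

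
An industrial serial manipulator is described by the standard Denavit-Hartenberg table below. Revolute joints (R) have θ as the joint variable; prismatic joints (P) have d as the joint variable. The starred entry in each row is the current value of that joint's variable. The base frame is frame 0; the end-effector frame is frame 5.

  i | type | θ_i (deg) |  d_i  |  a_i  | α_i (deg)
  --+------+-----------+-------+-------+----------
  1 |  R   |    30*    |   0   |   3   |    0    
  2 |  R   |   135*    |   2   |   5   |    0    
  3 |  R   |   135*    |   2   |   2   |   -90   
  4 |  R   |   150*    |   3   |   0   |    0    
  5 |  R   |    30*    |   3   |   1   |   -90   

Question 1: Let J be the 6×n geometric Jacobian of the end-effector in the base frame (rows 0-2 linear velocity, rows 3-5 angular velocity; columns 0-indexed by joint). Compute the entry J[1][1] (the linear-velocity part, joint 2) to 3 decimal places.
axis z_1 = (0.0000,0.0000,1.0000); lever o_n−o_1 = (0.8665,3.4281,4.0000)
cross product → J_v[:, 1] = (-3.4281,0.8665,0.0000)
J_ω[:, 1] = z_1
entry J[1][1] = 0.8665

0.867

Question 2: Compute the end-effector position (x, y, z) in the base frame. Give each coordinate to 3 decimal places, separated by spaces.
3.465 4.928 4.000

after link 1: o_1 = (2.5981, 1.5000, 0.0000)
after link 2: o_2 = (-2.2316, 2.7941, 2.0000)
after link 3: o_3 = (-1.2316, 1.0620, 4.0000)
after link 4: o_4 = (1.3665, 2.5620, 4.0000)
after link 5: o_5 = (3.4646, 4.9281, 4.0000)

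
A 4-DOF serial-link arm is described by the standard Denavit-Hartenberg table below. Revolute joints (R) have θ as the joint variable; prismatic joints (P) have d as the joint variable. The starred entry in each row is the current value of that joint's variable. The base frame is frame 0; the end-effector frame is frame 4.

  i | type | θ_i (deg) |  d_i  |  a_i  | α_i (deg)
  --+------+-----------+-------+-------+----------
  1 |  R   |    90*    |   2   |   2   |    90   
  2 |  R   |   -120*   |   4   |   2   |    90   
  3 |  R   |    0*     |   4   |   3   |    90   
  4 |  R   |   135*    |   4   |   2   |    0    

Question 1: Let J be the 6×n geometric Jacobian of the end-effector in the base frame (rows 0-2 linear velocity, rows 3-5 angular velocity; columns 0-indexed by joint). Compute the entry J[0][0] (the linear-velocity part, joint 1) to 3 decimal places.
axis z_0 = ẑ; lever o_n−o_0 = (0.0000,-4.4817,1.6017)
cross product → J_v[:, 0] = (4.4817,0.0000,-0.0000)
J_ω[:, 0] = z_0
entry J[0][0] = 4.4817

4.482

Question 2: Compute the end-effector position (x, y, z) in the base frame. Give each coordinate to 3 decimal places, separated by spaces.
0.000 -4.482 1.602

after link 1: o_1 = (0.0000, 2.0000, 2.0000)
after link 2: o_2 = (4.0000, 1.0000, 0.2679)
after link 3: o_3 = (4.0000, -3.9641, -0.3301)
after link 4: o_4 = (0.0000, -4.4817, 1.6017)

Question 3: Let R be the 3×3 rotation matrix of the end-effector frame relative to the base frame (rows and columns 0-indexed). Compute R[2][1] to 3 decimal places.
End-effector y-axis (col 1 of R) = (-0.0000,0.9659,0.2588)
R[2][1] = 0.2588

0.259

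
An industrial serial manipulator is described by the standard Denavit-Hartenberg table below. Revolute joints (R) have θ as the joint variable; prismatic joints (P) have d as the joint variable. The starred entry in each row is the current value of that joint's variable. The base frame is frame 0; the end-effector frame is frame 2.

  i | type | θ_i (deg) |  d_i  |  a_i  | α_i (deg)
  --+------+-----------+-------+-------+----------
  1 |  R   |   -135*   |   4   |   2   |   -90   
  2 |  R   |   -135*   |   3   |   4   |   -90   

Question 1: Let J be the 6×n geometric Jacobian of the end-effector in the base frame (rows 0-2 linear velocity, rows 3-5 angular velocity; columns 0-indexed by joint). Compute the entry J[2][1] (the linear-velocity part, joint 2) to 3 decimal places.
axis z_1 = (0.7071,-0.7071,0.0000); lever o_n−o_1 = (4.1213,-0.1213,2.8284)
cross product → J_v[:, 1] = (-2.0000,-2.0000,2.8284)
J_ω[:, 1] = z_1
entry J[2][1] = 2.8284

2.828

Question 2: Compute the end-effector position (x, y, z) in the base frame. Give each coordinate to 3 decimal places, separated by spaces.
2.707 -1.536 6.828

after link 1: o_1 = (-1.4142, -1.4142, 4.0000)
after link 2: o_2 = (2.7071, -1.5355, 6.8284)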